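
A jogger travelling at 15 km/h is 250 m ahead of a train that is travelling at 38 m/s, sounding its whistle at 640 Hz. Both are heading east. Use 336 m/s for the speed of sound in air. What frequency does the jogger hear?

15 km/h = 4.167 m/s.
The jogger is ahead, so the train is moving toward it while the jogger is moving away from the train.
With source approaching and observer receding, f' = f · (v − v_o)/(v − v_s).
f' = 640 × (336 − 4.167)/(336 − 38) = 640 × 331.83/298 ≈ 713 Hz.

713 Hz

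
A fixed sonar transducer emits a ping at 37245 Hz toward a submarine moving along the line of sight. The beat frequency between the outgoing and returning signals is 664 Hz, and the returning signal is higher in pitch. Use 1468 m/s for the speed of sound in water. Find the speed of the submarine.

13.0 m/s

Double Doppler shift off a moving reflector: f₂ = f₀ · (v + u)/(v − u) (u > 0 toward emitter).
Returning signal is higher, so f₂ = f₀ + Δf = 37245 + 664 = 37909 Hz.
Rearranging, u = v · (f₂ − f₀)/(f₂ + f₀) = 1468 × 664/75154 ≈ 13.0 m/s.
So the submarine is moving at 13.0 m/s toward the emitter.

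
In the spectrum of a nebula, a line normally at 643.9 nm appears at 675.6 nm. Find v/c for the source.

λ'/λ₀ = 1.0492 > 1 (redshift), so the source is receding.
λ'/λ₀ = √((1 + β)/(1 − β)) for a receding source ⇒ β = (r² − 1)/(r² + 1) with r = λ'/λ₀.
β = (1.1009 − 1)/(1.1009 + 1) ≈ 0.048.

0.048c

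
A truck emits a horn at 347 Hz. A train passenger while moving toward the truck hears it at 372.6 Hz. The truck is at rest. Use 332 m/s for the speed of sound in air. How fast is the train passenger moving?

f' = f · (v + v_o)/v ⇒ v_o = v · |f'/f − 1|.
v_o = 332 × |372.6/347 − 1| = 332 × 0.07378 ≈ 24.5 m/s.

24.5 m/s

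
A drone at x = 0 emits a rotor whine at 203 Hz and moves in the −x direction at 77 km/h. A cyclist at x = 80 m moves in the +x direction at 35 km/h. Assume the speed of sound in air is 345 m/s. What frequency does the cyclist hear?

186 Hz

77 km/h = 21.39 m/s; 35 km/h = 9.722 m/s.
The observer lies on the +x side, so the source is heading away from the observer and the observer is heading away from the source.
With source receding and observer receding, f' = f · (v − v_o)/(v + v_s).
f' = 203 × (345 − 9.722)/(345 + 21.39) = 203 × 335.28/366.39 ≈ 186 Hz.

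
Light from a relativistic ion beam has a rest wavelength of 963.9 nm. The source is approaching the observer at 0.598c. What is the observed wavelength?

483.5 nm

Relativistic Doppler for wavelength: λ' = λ₀ · √((1 − β)/(1 + β)).
λ' = 963.9 × √(0.4020/1.5980) = 963.9 × 0.50156 ≈ 483.5 nm.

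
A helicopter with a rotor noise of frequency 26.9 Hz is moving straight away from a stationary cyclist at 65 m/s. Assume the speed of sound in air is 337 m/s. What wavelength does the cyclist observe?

With the source moving away from a stationary observer, f' = f · v/(v + v_s).
f' = 26.9 × 337/(337 + 65) ≈ 22.6 Hz.
λ' = v/f' = 337/22.5505 ≈ 14.94 m.

14.94 m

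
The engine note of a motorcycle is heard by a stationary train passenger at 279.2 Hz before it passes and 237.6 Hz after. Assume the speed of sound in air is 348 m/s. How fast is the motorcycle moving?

f₁/f₂ = (v + v_s)/(v − v_s), so v_s = v · (f₁ − f₂)/(f₁ + f₂).
v_s = 348 × (279.2 − 237.6)/(279.2 + 237.6) = 348 × 41.6/516.8 ≈ 28 m/s.

28 m/s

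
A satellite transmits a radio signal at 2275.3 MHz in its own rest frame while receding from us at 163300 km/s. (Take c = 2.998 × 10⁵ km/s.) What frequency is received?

1235.3 MHz

β = v/c = 163300/299800 = 0.5447.
Relativistic Doppler for frequency: f' = f₀ · √((1 − β)/(1 + β)).
f' = 2275.3 × √(0.4553/1.5447) = 2275.3 × 0.54291 ≈ 1235.3 MHz.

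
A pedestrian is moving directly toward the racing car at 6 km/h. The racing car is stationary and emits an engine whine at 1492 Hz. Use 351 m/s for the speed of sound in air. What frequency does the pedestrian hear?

6 km/h = 1.667 m/s.
Only the observer moves, toward the source, so f' = f · (v + v_o)/v.
f' = 1492 × (351 + 1.667)/351 = 1492 × 352.67/351 ≈ 1499 Hz.

1499 Hz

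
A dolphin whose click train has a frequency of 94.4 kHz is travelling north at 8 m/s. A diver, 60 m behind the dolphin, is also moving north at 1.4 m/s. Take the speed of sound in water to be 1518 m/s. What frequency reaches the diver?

94.0 kHz

The diver is behind, so the dolphin is moving away from it while the diver is moving toward the dolphin.
With source receding and observer approaching, f' = f · (v + v_o)/(v + v_s).
f' = 94.4 × (1518 + 1.4)/(1518 + 8) = 94.4 × 1519.4/1526 ≈ 94.0 kHz.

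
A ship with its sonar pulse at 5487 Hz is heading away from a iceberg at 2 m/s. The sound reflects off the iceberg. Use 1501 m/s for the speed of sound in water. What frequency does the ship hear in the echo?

5472 Hz

The iceberg receives the sound from a moving source: f₁ = f₀ · v/(v + v_e) = 5487 × 1501/1503 ≈ 5480 Hz.
On the return leg the ship is a moving observer: f₂ = f₁ · (v − v_e)/v = 5480 × 1499/1501 ≈ 5472 Hz.
Equivalently f₂ = f₀ · (v − v_e)/(v + v_e).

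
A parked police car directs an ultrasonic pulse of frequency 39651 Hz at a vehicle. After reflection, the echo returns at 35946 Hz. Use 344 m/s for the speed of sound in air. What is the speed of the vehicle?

16.9 m/s

Double Doppler shift off a moving reflector: f₂ = f₀ · (v + u)/(v − u) (u > 0 toward emitter).
Rearranging, u = v · (f₂ − f₀)/(f₂ + f₀) = 344 × -3705/75597 ≈ -16.9 m/s.
So the vehicle is moving at 16.9 m/s away from the emitter.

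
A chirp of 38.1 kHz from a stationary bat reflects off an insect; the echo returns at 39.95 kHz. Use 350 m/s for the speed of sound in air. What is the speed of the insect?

8.3 m/s

Double Doppler shift off a moving reflector: f₂ = f₀ · (v + u)/(v − u) (u > 0 toward emitter).
Rearranging, u = v · (f₂ − f₀)/(f₂ + f₀) = 350 × 1.85/78.05 ≈ 8.3 m/s.
So the insect is moving at 8.3 m/s toward the emitter.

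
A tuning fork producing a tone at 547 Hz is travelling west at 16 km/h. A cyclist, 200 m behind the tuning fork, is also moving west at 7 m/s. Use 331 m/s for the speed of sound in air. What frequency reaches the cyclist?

551 Hz

16 km/h = 4.444 m/s.
The cyclist is behind, so the tuning fork is moving away from it while the cyclist is moving toward the tuning fork.
Both move, so f' = f · (v + v_o)/(v + v_s).
f' = 547 × (331 + 7)/(331 + 4.444) = 547 × 338/335.44 ≈ 551 Hz.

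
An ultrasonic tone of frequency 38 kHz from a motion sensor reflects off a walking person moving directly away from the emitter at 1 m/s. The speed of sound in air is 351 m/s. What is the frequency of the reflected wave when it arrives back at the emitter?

The walking person first receives the wave as a moving observer: f₁ = f₀ · (v − u)/v = 38 × (351 − 1)/351 ≈ 37.9 kHz.
On reflection it acts as a source moving away from the stationary detector: f₂ = f₁ · v/(v + u) = 37.9 × 351/352 ≈ 37.8 kHz.

37.8 kHz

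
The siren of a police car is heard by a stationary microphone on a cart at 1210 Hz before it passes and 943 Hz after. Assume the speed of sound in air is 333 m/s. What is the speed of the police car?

f₁/f₂ = (v + v_s)/(v − v_s), so v_s = v · (f₁ − f₂)/(f₁ + f₂).
v_s = 333 × (1210 − 943)/(1210 + 943) = 333 × 267/2153 ≈ 41 m/s.

41 m/s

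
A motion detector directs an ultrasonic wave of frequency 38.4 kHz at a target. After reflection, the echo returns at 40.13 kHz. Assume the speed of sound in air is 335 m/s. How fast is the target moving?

7.4 m/s

Double Doppler shift off a moving reflector: f₂ = f₀ · (v + u)/(v − u) (u > 0 toward emitter).
Rearranging, u = v · (f₂ − f₀)/(f₂ + f₀) = 335 × 1.73/78.53 ≈ 7.4 m/s.
So the target is moving at 7.4 m/s toward the emitter.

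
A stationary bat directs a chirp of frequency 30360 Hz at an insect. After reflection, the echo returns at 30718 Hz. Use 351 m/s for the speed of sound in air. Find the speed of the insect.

Double Doppler shift off a moving reflector: f₂ = f₀ · (v + u)/(v − u) (u > 0 toward emitter).
Rearranging, u = v · (f₂ − f₀)/(f₂ + f₀) = 351 × 358/61078 ≈ 2.06 m/s.
So the insect is moving at 2.06 m/s toward the emitter.

2.06 m/s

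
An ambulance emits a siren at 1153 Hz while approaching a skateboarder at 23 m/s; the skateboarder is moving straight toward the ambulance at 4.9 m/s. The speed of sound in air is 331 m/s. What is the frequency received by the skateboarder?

1257 Hz

With source approaching and observer approaching, f' = f · (v + v_o)/(v − v_s).
f' = 1153 × (331 + 4.9)/(331 − 23) = 1153 × 335.9/308 ≈ 1257 Hz.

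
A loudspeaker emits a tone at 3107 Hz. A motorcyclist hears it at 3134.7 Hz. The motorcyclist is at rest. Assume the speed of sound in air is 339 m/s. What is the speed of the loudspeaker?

3.00 m/s

f' > f, so the loudspeaker is approaching.
f' = f · v/(v − v_s) ⇒ v_s = v · |1 − f/f'|.
v_s = 339 × |1 − 3107/3134.7| = 339 × 0.008837 ≈ 3.00 m/s.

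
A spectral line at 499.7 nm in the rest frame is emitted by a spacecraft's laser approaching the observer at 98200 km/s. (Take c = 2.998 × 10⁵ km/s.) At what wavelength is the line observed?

β = v/c = 98200/299800 = 0.3276.
Relativistic Doppler for wavelength: λ' = λ₀ · √((1 − β)/(1 + β)).
λ' = 499.7 × √(0.6724/1.3276) = 499.7 × 0.71171 ≈ 355.6 nm.

355.6 nm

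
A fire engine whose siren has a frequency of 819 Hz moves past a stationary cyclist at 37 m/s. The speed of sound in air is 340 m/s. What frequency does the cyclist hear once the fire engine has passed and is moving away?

739 Hz

Receding: f₂ = f · v/(v + v_s) = 819 × 340/377 ≈ 739 Hz.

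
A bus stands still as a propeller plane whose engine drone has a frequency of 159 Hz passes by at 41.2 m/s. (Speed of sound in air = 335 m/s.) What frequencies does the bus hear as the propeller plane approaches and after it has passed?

181 Hz approaching; 142 Hz receding

Approaching: f₁ = f · v/(v − v_s) = 159 × 335/293.8 ≈ 181 Hz.
Receding: f₂ = f · v/(v + v_s) = 159 × 335/376.2 ≈ 142 Hz.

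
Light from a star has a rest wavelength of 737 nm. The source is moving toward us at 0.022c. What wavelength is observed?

721.0 nm

Relativistic Doppler for wavelength: λ' = λ₀ · √((1 − β)/(1 + β)).
λ' = 737 × √(0.9780/1.0220) = 737 × 0.97824 ≈ 721.0 nm.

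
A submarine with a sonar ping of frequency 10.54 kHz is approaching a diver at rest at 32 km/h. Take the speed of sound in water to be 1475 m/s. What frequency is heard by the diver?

32 km/h = 8.889 m/s.
Moving source, stationary observer: f' = f · v/(v − v_s) since the source is approaching.
f' = 10.54 × 1475/(1475 − 8.889) = 10.54 × 1475/1466 ≈ 10.60 kHz.

10.60 kHz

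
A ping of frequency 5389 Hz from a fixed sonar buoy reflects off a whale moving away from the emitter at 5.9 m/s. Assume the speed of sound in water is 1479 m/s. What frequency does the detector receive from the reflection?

At the whale (a moving observer), f₁ = f₀ · (v − u)/v = 5389 × 1473.1/1479 ≈ 5368 Hz.
The reflection then acts as a moving source: f₂ = f₁ · v/(v + u) ≈ 5346 Hz.

5346 Hz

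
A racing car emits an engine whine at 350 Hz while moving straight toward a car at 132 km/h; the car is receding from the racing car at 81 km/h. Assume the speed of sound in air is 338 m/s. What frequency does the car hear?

366 Hz

132 km/h = 36.67 m/s; 81 km/h = 22.5 m/s.
General Doppler shift: f' = f · (v − v_o)/(v − v_s).
f' = 350 × (338 − 22.5)/(338 − 36.67) = 350 × 315.5/301.33 ≈ 366 Hz.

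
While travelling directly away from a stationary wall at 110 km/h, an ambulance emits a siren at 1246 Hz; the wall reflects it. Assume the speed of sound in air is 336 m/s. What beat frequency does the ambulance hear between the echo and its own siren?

110 km/h = 30.56 m/s.
The wall receives the sound from a moving source: f₁ = f₀ · v/(v + v_e) = 1246 × 336/366.56 ≈ 1142 Hz.
On the return leg the ambulance is a moving observer: f₂ = f₁ · (v − v_e)/v = 1142 × 305.44/336 ≈ 1038 Hz.
Equivalently f₂ = f₀ · (v − v_e)/(v + v_e).
Beat against the emitted tone: |f₂ − f₀| = 2v_e·f₀/(v + v_e) = 2 × 30.56 × 1246/366.56 ≈ 208 Hz.

208 Hz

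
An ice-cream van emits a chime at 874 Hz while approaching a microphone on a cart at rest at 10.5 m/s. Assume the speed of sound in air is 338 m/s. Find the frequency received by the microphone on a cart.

With the source moving toward a stationary observer, f' = f · v/(v − v_s).
f' = 874 × 338/(338 − 10.5) = 874 × 338/327.5 ≈ 902 Hz.

902 Hz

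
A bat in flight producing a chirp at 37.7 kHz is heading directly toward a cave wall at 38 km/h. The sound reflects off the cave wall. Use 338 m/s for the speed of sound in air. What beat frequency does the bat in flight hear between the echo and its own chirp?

38 km/h = 10.56 m/s.
The cave wall receives the sound from a moving source: f₁ = f₀ · v/(v − v_e) = 37.7 × 338/327.44 ≈ 38.92 kHz.
On the return leg the bat in flight is a moving observer: f₂ = f₁ · (v + v_e)/v = 38.92 × 348.56/338 ≈ 40.13 kHz.
Equivalently f₂ = f₀ · (v + v_e)/(v − v_e).
Beat against the emitted tone (with f₀ = 37700 Hz): |f₂ − f₀| = 2v_e·f₀/(v − v_e) = 2 × 10.56 × 37700/327.44 ≈ 2431 Hz.

2431 Hz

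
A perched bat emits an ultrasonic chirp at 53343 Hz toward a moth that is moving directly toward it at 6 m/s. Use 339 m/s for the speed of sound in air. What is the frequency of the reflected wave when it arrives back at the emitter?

The moth first receives the wave as a moving observer: f₁ = f₀ · (v + u)/v = 53343 × (339 + 6)/339 ≈ 54287 Hz.
The reflection then acts as a moving source: f₂ = f₁ · v/(v − u) ≈ 55265 Hz.

55265 Hz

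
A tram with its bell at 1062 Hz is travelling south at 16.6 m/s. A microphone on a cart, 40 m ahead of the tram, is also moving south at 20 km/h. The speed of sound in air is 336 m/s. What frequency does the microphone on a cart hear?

1099 Hz

20 km/h = 5.556 m/s.
The microphone on a cart is ahead, so the tram is moving toward it while the microphone on a cart is moving away from the tram.
General Doppler shift: f' = f · (v − v_o)/(v − v_s).
f' = 1062 × (336 − 5.556)/(336 − 16.6) = 1062 × 330.44/319.4 ≈ 1099 Hz.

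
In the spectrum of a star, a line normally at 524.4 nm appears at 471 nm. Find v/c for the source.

λ'/λ₀ = 0.8982 < 1 (blueshift), so the source is approaching.
λ'/λ₀ = √((1 − β)/(1 + β)) for an approaching source ⇒ β = (1 − r²)/(1 + r²) with r = λ'/λ₀.
β = (1 − 0.8067)/(1 + 0.8067) ≈ 0.107.

0.107c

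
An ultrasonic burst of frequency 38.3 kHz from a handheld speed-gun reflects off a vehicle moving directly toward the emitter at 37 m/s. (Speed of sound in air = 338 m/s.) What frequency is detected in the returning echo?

47.7 kHz

At the vehicle (a moving observer), f₁ = f₀ · (v + u)/v = 38.3 × 375/338 ≈ 42.5 kHz.
On reflection it acts as a source moving toward the stationary detector: f₂ = f₁ · v/(v − u) = 42.5 × 338/301 ≈ 47.7 kHz.
Equivalently f₂ = f₀ · (v + u)/(v − u).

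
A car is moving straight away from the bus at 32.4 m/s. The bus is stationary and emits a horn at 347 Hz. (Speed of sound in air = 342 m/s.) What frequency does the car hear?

Moving observer, stationary source: f' = f · (v − v_o)/v.
f' = 347 × (342 − 32.4)/342 = 347 × 309.6/342 ≈ 314 Hz.

314 Hz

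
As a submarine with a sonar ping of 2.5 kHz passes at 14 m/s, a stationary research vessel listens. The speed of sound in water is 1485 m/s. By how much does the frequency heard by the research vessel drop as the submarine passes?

0.0471 kHz

Approaching: f₁ = f · v/(v − v_s) = 2.5 × 1485/1471 ≈ 2.5238 kHz.
Receding: f₂ = f · v/(v + v_s) = 2.5 × 1485/1499 ≈ 2.4767 kHz.
Drop: f₁ − f₂ = 2f·v·v_s/(v² − v_s²) = 2 × 2.5 × 1485 × 14/(1485² − 14²) ≈ 0.0471 kHz.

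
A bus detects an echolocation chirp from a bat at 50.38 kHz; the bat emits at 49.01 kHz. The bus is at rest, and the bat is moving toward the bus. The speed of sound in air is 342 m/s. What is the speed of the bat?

9.3 m/s

f' = f · v/(v − v_s) ⇒ v_s = v · |1 − f/f'|.
v_s = 342 × |1 − 49.01/50.38| = 342 × 0.02719 ≈ 9.3 m/s.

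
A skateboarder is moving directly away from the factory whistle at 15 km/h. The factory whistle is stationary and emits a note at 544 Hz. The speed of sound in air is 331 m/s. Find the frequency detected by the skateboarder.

537 Hz

15 km/h = 4.167 m/s.
Only the observer moves, away from the source, so f' = f · (v − v_o)/v.
f' = 544 × (331 − 4.167)/331 = 544 × 326.83/331 ≈ 537 Hz.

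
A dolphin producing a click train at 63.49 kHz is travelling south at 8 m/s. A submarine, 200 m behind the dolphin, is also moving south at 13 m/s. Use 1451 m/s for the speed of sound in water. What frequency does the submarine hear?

63.7 kHz

The submarine is behind, so the dolphin is moving away from it while the submarine is moving toward the dolphin.
General Doppler shift: f' = f · (v + v_o)/(v + v_s).
f' = 63.49 × (1451 + 13)/(1451 + 8) = 63.49 × 1464/1459 ≈ 63.7 kHz.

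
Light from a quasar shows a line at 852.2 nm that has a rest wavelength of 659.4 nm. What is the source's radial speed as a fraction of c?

0.251

λ'/λ₀ = 1.2924 > 1 (redshift), so the source is receding.
λ'/λ₀ = √((1 + β)/(1 − β)) for a receding source ⇒ β = (r² − 1)/(r² + 1) with r = λ'/λ₀.
β = (1.6703 − 1)/(1.6703 + 1) ≈ 0.251.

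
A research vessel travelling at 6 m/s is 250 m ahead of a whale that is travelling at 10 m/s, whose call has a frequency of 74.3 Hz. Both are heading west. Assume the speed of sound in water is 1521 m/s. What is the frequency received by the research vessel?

74 Hz

The research vessel is ahead, so the whale is moving toward it while the research vessel is moving away from the whale.
Both move, so f' = f · (v − v_o)/(v − v_s).
f' = 74.3 × (1521 − 6)/(1521 − 10) = 74.3 × 1515/1511 ≈ 74 Hz.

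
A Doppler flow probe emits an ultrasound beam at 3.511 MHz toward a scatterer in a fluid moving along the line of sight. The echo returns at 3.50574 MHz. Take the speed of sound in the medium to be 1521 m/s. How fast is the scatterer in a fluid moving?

Double Doppler shift off a moving reflector: f₂ = f₀ · (v + u)/(v − u) (u > 0 toward emitter).
Rearranging, u = v · (f₂ − f₀)/(f₂ + f₀) = 1521 × -0.00526/7.01674 ≈ -1.14 m/s.
So the scatterer in a fluid is moving at 1.14 m/s away from the emitter.

1.14 m/s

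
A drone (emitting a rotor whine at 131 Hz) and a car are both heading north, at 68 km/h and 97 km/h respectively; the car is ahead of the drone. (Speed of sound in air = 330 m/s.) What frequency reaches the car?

128 Hz

68 km/h = 18.89 m/s; 97 km/h = 26.94 m/s.
The car is ahead, so the drone is moving toward it while the car is moving away from the drone.
Both move, so f' = f · (v − v_o)/(v − v_s).
f' = 131 × (330 − 26.94)/(330 − 18.89) = 131 × 303.06/311.11 ≈ 128 Hz.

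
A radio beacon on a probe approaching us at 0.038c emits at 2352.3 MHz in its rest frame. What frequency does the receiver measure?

2443.5 MHz

Relativistic Doppler for frequency: f' = f₀ · √((1 + β)/(1 − β)).
f' = 2352.3 × √(1.0380/0.9620) = 2352.3 × 1.03875 ≈ 2443.5 MHz.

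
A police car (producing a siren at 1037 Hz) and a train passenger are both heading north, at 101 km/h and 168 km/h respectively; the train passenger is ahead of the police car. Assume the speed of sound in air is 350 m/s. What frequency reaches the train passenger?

101 km/h = 28.06 m/s; 168 km/h = 46.67 m/s.
The train passenger is ahead, so the police car is moving toward it while the train passenger is moving away from the police car.
General Doppler shift: f' = f · (v − v_o)/(v − v_s).
f' = 1037 × (350 − 46.67)/(350 − 28.06) = 1037 × 303.33/321.94 ≈ 977 Hz.

977 Hz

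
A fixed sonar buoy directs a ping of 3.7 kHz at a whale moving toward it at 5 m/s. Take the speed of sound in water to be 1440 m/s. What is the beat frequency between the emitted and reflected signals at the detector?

The whale first receives the wave as a moving observer: f₁ = f₀ · (v + u)/v = 3.7 × (1440 + 5)/1440 ≈ 3.7128 kHz.
The reflection then acts as a moving source: f₂ = f₁ · v/(v − u) ≈ 3.7258 kHz.
Beat frequency (with f₀ = 3700 Hz): |f₂ − f₀| = 2u·f₀/(v − u) = 2 × 5 × 3700/1435 ≈ 25.8 Hz.

25.8 Hz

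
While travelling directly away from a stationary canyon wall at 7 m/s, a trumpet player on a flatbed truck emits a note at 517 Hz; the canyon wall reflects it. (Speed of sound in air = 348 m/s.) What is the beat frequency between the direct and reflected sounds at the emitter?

20.4 Hz

The canyon wall receives the sound from a moving source: f₁ = f₀ · v/(v + v_e) = 517 × 348/355 ≈ 506.8 Hz.
On the return leg the trumpet player on a flatbed truck is a moving observer: f₂ = f₁ · (v − v_e)/v = 506.8 × 341/348 ≈ 496.6 Hz.
Beat against the emitted tone: |f₂ − f₀| = 2v_e·f₀/(v + v_e) = 2 × 7 × 517/355 ≈ 20.4 Hz.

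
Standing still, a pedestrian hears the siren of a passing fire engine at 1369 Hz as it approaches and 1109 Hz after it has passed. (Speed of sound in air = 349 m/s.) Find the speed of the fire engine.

37 m/s

f₁/f₂ = (v + v_s)/(v − v_s), so v_s = v · (f₁ − f₂)/(f₁ + f₂).
v_s = 349 × (1369 − 1109)/(1369 + 1109) = 349 × 260/2478 ≈ 37 m/s.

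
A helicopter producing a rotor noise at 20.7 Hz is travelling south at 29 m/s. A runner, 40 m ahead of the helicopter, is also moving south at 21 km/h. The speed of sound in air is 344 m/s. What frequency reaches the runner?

21 km/h = 5.833 m/s.
The runner is ahead, so the helicopter is moving toward it while the runner is moving away from the helicopter.
General Doppler shift: f' = f · (v − v_o)/(v − v_s).
f' = 20.7 × (344 − 5.833)/(344 − 29) = 20.7 × 338.17/315 ≈ 22.2 Hz.

22.2 Hz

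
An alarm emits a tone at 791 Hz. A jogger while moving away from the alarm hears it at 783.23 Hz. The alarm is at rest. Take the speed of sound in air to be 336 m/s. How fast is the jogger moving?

3.3 m/s

f' = f · (v − v_o)/v ⇒ v_o = v · |f'/f − 1|.
v_o = 336 × |783.23/791 − 1| = 336 × 0.009823 ≈ 3.3 m/s.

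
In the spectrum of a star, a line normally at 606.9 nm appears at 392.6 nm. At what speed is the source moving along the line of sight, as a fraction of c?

0.410c

λ'/λ₀ = 0.6469 < 1 (blueshift), so the source is approaching.
λ'/λ₀ = √((1 − β)/(1 + β)) for an approaching source ⇒ β = (1 − r²)/(1 + r²) with r = λ'/λ₀.
β = (1 − 0.4185)/(1 + 0.4185) ≈ 0.410.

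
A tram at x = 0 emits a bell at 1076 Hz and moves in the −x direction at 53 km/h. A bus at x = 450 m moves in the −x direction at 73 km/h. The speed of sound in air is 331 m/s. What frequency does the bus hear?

1093 Hz

53 km/h = 14.72 m/s; 73 km/h = 20.28 m/s.
The observer lies on the +x side, so the source is heading away from the observer and the observer is heading toward the source.
General Doppler shift: f' = f · (v + v_o)/(v + v_s).
f' = 1076 × (331 + 20.28)/(331 + 14.72) = 1076 × 351.28/345.72 ≈ 1093 Hz.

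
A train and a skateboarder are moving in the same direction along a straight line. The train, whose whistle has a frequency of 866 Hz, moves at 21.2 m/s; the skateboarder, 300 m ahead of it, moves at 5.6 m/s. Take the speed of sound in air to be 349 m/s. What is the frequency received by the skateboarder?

The skateboarder is ahead, so the train is moving toward it while the skateboarder is moving away from the train.
Both move, so f' = f · (v − v_o)/(v − v_s).
f' = 866 × (349 − 5.6)/(349 − 21.2) = 866 × 343.4/327.8 ≈ 907 Hz.

907 Hz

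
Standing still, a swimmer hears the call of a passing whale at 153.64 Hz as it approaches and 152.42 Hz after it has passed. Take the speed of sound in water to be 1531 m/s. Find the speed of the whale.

f₁/f₂ = (v + v_s)/(v − v_s), so v_s = v · (f₁ − f₂)/(f₁ + f₂).
v_s = 1531 × (153.64 − 152.42)/(153.64 + 152.42) = 1531 × 1.22/306.06 ≈ 6.1 m/s.

6.1 m/s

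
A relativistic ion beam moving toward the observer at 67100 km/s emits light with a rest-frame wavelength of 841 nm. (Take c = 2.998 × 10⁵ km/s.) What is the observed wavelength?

669.8 nm

β = v/c = 67100/299800 = 0.2238.
Relativistic Doppler for wavelength: λ' = λ₀ · √((1 − β)/(1 + β)).
λ' = 841 × √(0.7762/1.2238) = 841 × 0.79639 ≈ 669.8 nm.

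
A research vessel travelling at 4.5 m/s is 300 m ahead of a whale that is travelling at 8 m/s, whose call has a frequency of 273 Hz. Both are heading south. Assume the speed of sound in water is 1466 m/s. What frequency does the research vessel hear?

274 Hz

The research vessel is ahead, so the whale is moving toward it while the research vessel is moving away from the whale.
With source approaching and observer receding, f' = f · (v − v_o)/(v − v_s).
f' = 273 × (1466 − 4.5)/(1466 − 8) = 273 × 1461.5/1458 ≈ 274 Hz.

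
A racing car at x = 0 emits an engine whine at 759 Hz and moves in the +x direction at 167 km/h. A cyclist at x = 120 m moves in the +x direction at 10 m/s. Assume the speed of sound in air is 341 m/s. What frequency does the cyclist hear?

853 Hz

167 km/h = 46.39 m/s.
The observer lies on the +x side, so the source is heading toward the observer and the observer is heading away from the source.
Both move, so f' = f · (v − v_o)/(v − v_s).
f' = 759 × (341 − 10)/(341 − 46.39) = 759 × 331/294.61 ≈ 853 Hz.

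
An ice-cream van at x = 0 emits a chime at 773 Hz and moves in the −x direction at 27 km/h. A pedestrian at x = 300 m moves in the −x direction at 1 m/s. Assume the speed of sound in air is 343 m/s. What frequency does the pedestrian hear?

759 Hz

27 km/h = 7.5 m/s.
The observer lies on the +x side, so the source is heading away from the observer and the observer is heading toward the source.
With source receding and observer approaching, f' = f · (v + v_o)/(v + v_s).
f' = 773 × (343 + 1)/(343 + 7.5) = 773 × 344/350.5 ≈ 759 Hz.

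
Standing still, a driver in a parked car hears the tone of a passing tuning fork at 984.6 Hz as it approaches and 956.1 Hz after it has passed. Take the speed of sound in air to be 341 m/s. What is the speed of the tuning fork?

5.0 m/s

f₁/f₂ = (v + v_s)/(v − v_s), so v_s = v · (f₁ − f₂)/(f₁ + f₂).
v_s = 341 × (984.6 − 956.1)/(984.6 + 956.1) = 341 × 28.5/1940.7 ≈ 5.0 m/s.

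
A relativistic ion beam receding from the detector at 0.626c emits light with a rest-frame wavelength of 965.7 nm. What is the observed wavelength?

Relativistic Doppler for wavelength: λ' = λ₀ · √((1 + β)/(1 − β)).
λ' = 965.7 × √(1.6260/0.3740) = 965.7 × 2.08509 ≈ 2013.6 nm.

2013.6 nm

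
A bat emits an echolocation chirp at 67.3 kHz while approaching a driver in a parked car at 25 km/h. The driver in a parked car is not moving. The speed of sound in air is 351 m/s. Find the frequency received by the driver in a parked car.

25 km/h = 6.944 m/s.
Moving source, stationary observer: f' = f · v/(v − v_s) since the source is approaching.
f' = 67.3 × 351/(351 − 6.944) = 67.3 × 351/344.1 ≈ 68.7 kHz.

68.7 kHz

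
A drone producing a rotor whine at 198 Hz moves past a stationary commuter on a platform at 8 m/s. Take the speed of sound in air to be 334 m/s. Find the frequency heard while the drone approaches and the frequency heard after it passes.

203 Hz approaching; 193 Hz receding

Approaching: f₁ = f · v/(v − v_s) = 198 × 334/326 ≈ 203 Hz.
Receding: f₂ = f · v/(v + v_s) = 198 × 334/342 ≈ 193 Hz.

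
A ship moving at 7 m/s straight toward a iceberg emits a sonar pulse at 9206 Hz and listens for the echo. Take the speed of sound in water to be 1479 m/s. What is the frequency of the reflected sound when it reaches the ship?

9294 Hz

The iceberg receives the sound from a moving source: f₁ = f₀ · v/(v − v_e) = 9206 × 1479/1472 ≈ 9250 Hz.
On the return leg the ship is a moving observer: f₂ = f₁ · (v + v_e)/v = 9250 × 1486/1479 ≈ 9294 Hz.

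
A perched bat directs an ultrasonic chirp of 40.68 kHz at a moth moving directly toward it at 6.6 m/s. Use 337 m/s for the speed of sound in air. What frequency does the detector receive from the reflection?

The moth first receives the wave as a moving observer: f₁ = f₀ · (v + u)/v = 40.68 × (337 + 6.6)/337 ≈ 41.5 kHz.
The reflection then acts as a moving source: f₂ = f₁ · v/(v − u) ≈ 42.3 kHz.
Equivalently f₂ = f₀ · (v + u)/(v − u).

42.3 kHz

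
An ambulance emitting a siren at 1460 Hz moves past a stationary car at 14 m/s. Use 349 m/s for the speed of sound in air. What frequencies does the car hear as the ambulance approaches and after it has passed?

Approaching: f₁ = f · v/(v − v_s) = 1460 × 349/335 ≈ 1521 Hz.
Receding: f₂ = f · v/(v + v_s) = 1460 × 349/363 ≈ 1404 Hz.

1521 Hz approaching; 1404 Hz receding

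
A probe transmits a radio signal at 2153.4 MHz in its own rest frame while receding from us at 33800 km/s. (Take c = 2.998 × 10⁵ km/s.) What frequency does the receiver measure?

β = v/c = 33800/299800 = 0.1127.
Relativistic Doppler for frequency: f' = f₀ · √((1 − β)/(1 + β)).
f' = 2153.4 × √(0.8873/1.1127) = 2153.4 × 0.89295 ≈ 1922.9 MHz.

1922.9 MHz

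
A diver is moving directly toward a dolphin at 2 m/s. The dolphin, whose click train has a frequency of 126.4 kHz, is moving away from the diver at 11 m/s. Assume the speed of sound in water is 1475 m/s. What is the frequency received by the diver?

Both move, so f' = f · (v + v_o)/(v + v_s).
f' = 126.4 × (1475 + 2)/(1475 + 11) = 126.4 × 1477/1486 ≈ 125.6 kHz.

125.6 kHz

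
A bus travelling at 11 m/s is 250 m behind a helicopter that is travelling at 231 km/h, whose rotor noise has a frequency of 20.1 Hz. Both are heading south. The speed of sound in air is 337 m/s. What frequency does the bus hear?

17.4 Hz

231 km/h = 64.17 m/s.
The bus is behind, so the helicopter is moving away from it while the bus is moving toward the helicopter.
With source receding and observer approaching, f' = f · (v + v_o)/(v + v_s).
f' = 20.1 × (337 + 11)/(337 + 64.17) = 20.1 × 348/401.17 ≈ 17.4 Hz.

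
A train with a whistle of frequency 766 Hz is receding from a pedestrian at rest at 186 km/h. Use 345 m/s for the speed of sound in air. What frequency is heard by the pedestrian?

186 km/h = 51.67 m/s.
Only the source moves, away from the listener, so f' = f · v/(v + v_s).
f' = 766 × 345/(345 + 51.67) = 766 × 345/396.7 ≈ 666 Hz.

666 Hz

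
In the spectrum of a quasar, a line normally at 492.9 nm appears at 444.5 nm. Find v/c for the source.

λ'/λ₀ = 0.9018 < 1 (blueshift), so the source is approaching.
λ'/λ₀ = √((1 − β)/(1 + β)) for an approaching source ⇒ β = (1 − r²)/(1 + r²) with r = λ'/λ₀.
β = (1 − 0.8133)/(1 + 0.8133) ≈ 0.103.

0.103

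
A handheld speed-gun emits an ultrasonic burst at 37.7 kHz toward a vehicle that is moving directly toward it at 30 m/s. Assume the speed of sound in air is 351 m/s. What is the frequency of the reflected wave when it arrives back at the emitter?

44.7 kHz

At the vehicle (a moving observer), f₁ = f₀ · (v + u)/v = 37.7 × 381/351 ≈ 40.9 kHz.
The reflection then acts as a moving source: f₂ = f₁ · v/(v − u) ≈ 44.7 kHz.
Equivalently f₂ = f₀ · (v + u)/(v − u).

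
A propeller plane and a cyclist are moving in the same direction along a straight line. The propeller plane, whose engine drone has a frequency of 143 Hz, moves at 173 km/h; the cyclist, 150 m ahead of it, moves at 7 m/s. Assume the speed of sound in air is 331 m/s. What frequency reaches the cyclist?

173 km/h = 48.06 m/s.
The cyclist is ahead, so the propeller plane is moving toward it while the cyclist is moving away from the propeller plane.
General Doppler shift: f' = f · (v − v_o)/(v − v_s).
f' = 143 × (331 − 7)/(331 − 48.06) = 143 × 324/282.94 ≈ 164 Hz.

164 Hz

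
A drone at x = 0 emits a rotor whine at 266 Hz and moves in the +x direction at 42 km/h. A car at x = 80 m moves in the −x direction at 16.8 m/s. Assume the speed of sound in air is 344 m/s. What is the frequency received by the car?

42 km/h = 11.67 m/s.
The observer lies on the +x side, so the source is heading toward the observer and the observer is heading toward the source.
General Doppler shift: f' = f · (v + v_o)/(v − v_s).
f' = 266 × (344 + 16.8)/(344 − 11.67) = 266 × 360.8/332.33 ≈ 289 Hz.

289 Hz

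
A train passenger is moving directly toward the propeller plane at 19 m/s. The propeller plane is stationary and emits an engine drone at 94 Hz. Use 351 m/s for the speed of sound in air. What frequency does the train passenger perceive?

99 Hz

Only the observer moves, toward the source, so f' = f · (v + v_o)/v.
f' = 94 × (351 + 19)/351 = 94 × 370/351 ≈ 99 Hz.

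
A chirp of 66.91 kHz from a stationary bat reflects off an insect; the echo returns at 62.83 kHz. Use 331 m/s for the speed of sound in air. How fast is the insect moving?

10.4 m/s

Double Doppler shift off a moving reflector: f₂ = f₀ · (v + u)/(v − u) (u > 0 toward emitter).
Rearranging, u = v · (f₂ − f₀)/(f₂ + f₀) = 331 × -4.08/129.74 ≈ -10.4 m/s.
So the insect is moving at 10.4 m/s away from the emitter.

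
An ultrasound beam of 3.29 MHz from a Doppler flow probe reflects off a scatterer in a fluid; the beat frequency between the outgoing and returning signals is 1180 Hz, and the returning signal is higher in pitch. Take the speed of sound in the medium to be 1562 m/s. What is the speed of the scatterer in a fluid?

Double Doppler shift off a moving reflector: f₂ = f₀ · (v + u)/(v − u) (u > 0 toward emitter).
Returning signal is higher, so f₂ = f₀ + Δf = 3290000 + 1180 = 3291180 Hz.
Rearranging, u = v · (f₂ − f₀)/(f₂ + f₀) = 1562 × 1180/6581180 ≈ 0.28 m/s.
So the scatterer in a fluid is moving at 0.28 m/s toward the emitter.

0.28 m/s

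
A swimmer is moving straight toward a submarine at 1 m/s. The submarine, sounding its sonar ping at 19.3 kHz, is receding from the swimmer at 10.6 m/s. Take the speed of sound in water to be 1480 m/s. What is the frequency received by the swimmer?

With source receding and observer approaching, f' = f · (v + v_o)/(v + v_s).
f' = 19.3 × (1480 + 1)/(1480 + 10.6) = 19.3 × 1481/1490.6 ≈ 19.18 kHz.

19.18 kHz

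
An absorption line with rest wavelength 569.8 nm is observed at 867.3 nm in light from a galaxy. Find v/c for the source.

0.397c

λ'/λ₀ = 1.5221 > 1 (redshift), so the source is receding.
λ'/λ₀ = √((1 + β)/(1 − β)) for a receding source ⇒ β = (r² − 1)/(r² + 1) with r = λ'/λ₀.
β = (2.3168 − 1)/(2.3168 + 1) ≈ 0.397.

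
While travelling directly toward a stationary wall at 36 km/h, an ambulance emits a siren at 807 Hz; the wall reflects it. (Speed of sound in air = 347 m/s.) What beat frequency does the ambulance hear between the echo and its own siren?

36 km/h = 10 m/s.
The wall receives the sound from a moving source: f₁ = f₀ · v/(v − v_e) = 807 × 347/337 ≈ 830.9 Hz.
On the return leg the ambulance is a moving observer: f₂ = f₁ · (v + v_e)/v = 830.9 × 357/347 ≈ 854.9 Hz.
Beat against the emitted tone: |f₂ − f₀| = 2v_e·f₀/(v − v_e) = 2 × 10 × 807/337 ≈ 47.9 Hz.

47.9 Hz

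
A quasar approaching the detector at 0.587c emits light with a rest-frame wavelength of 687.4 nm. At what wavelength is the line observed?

Relativistic Doppler for wavelength: λ' = λ₀ · √((1 − β)/(1 + β)).
λ' = 687.4 × √(0.4130/1.5870) = 687.4 × 0.51014 ≈ 350.7 nm.

350.7 nm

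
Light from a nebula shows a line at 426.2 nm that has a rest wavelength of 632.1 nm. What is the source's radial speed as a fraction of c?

0.375c

λ'/λ₀ = 0.6743 < 1 (blueshift), so the source is approaching.
λ'/λ₀ = √((1 − β)/(1 + β)) for an approaching source ⇒ β = (1 − r²)/(1 + r²) with r = λ'/λ₀.
β = (1 − 0.4546)/(1 + 0.4546) ≈ 0.375.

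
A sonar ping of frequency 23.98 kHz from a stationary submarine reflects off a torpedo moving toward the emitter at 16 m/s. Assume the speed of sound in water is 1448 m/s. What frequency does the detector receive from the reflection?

At the torpedo (a moving observer), f₁ = f₀ · (v + u)/v = 23.98 × 1464/1448 ≈ 24.2 kHz.
The reflection then acts as a moving source: f₂ = f₁ · v/(v − u) ≈ 24.5 kHz.

24.5 kHz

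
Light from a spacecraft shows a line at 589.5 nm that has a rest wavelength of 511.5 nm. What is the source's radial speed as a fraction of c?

0.141c

λ'/λ₀ = 1.1525 > 1 (redshift), so the source is receding.
λ'/λ₀ = √((1 + β)/(1 − β)) for a receding source ⇒ β = (r² − 1)/(r² + 1) with r = λ'/λ₀.
β = (1.3282 − 1)/(1.3282 + 1) ≈ 0.141.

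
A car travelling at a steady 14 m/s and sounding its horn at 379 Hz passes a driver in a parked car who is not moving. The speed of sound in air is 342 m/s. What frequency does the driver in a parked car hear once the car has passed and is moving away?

364 Hz

Receding: f₂ = f · v/(v + v_s) = 379 × 342/356 ≈ 364 Hz.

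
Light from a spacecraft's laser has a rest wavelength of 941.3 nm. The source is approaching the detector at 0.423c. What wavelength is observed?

Relativistic Doppler for wavelength: λ' = λ₀ · √((1 − β)/(1 + β)).
λ' = 941.3 × √(0.5770/1.4230) = 941.3 × 0.63677 ≈ 599.4 nm.

599.4 nm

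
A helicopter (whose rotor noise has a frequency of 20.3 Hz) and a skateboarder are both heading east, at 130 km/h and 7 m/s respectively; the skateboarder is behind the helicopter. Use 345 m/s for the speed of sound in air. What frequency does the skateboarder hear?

18.7 Hz

130 km/h = 36.11 m/s.
The skateboarder is behind, so the helicopter is moving away from it while the skateboarder is moving toward the helicopter.
Both move, so f' = f · (v + v_o)/(v + v_s).
f' = 20.3 × (345 + 7)/(345 + 36.11) = 20.3 × 352/381.11 ≈ 18.7 Hz.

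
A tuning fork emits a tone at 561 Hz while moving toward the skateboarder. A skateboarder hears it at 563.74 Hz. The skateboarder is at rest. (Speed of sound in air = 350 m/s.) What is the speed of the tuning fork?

f' = f · v/(v − v_s) ⇒ v_s = v · |1 − f/f'|.
v_s = 350 × |1 − 561/563.74| = 350 × 0.00486 ≈ 1.70 m/s.

1.70 m/s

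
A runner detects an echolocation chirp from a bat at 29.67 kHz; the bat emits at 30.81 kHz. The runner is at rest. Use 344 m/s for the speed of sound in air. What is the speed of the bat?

f' < f, so the bat is receding.
f' = f · v/(v + v_s) ⇒ v_s = v · |1 − f/f'|.
v_s = 344 × |1 − 30.81/29.67| = 344 × 0.03842 ≈ 13.2 m/s.

13.2 m/s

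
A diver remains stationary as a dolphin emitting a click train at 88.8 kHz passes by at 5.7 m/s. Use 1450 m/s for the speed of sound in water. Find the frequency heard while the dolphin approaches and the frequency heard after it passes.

89.2 kHz approaching; 88.5 kHz receding

Approaching: f₁ = f · v/(v − v_s) = 88.8 × 1450/1444.3 ≈ 89.2 kHz.
Receding: f₂ = f · v/(v + v_s) = 88.8 × 1450/1455.7 ≈ 88.5 kHz.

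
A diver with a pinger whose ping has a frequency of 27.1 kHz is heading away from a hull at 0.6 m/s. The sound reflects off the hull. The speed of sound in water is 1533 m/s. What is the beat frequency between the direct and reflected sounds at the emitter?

21.2 Hz

The hull receives the sound from a moving source: f₁ = f₀ · v/(v + v_e) = 27.1 × 1533/1533.6 ≈ 27.0894 kHz.
On the return leg the diver with a pinger is a moving observer: f₂ = f₁ · (v − v_e)/v = 27.0894 × 1532.4/1533 ≈ 27.0788 kHz.
Beat against the emitted tone (with f₀ = 27100 Hz): |f₂ − f₀| = 2v_e·f₀/(v + v_e) = 2 × 0.6 × 27100/1533.6 ≈ 21.2 Hz.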